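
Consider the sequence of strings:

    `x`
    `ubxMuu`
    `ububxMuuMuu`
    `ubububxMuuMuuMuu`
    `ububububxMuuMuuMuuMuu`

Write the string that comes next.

ubububububxMuuMuuMuuMuuMuu

s(k+1) = ub·s(k)·Muu, so each term gains ub as a prefix and Muu as a suffix.
One more step from ububububxMuuMuuMuuMuu gives the answer.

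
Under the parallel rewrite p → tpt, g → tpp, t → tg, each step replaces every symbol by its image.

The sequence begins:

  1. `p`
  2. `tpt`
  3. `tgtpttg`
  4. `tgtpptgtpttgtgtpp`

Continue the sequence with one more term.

tgtpptgtpttpttgtpptgtpttgtgtpptgtpptgtpttpt

Applying the rule to each of the 17 symbols of tgtpptgtpttgtgtpp gives the pieces tg tpp tg tpt tpt tg tpp tg tpt tg tg tpp tg tpp tg tpt tpt, which concatenate to the answer.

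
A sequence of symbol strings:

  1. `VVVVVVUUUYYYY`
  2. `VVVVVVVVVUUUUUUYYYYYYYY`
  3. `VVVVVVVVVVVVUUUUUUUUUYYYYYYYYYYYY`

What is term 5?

VVVVVVVVVVVVVVVVVVUUUUUUUUUUUUUUUYYYYYYYYYYYYYYYYYYYY

Term n consists of 3n+3 V's, followed by 3n U's, followed by 4n Y's (n = 1, 2, …).
At n = 5 the blocks have lengths 18, 15, 20.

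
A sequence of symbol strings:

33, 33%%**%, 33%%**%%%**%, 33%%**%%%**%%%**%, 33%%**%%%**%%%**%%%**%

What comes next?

33%%**%%%**%%%**%%%**%%%**%

Every step adds %%**% to the end: s(k+1) = s(k)·%%**%.
One more step from 33%%**%%%**%%%**%%%**% gives the answer.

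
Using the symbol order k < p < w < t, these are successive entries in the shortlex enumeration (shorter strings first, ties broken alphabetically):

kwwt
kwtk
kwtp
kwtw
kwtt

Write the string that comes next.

Treat kwtt as a base-4 numeral over the given alphabet and add one, carrying through any trailing t's.

ktkk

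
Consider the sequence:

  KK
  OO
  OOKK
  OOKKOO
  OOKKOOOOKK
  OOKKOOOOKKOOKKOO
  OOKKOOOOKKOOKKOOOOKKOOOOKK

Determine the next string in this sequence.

OOKKOOOOKKOOKKOOOOKKOOOOKKOOKKOOOOKKOOKKOO

This is a Fibonacci-style word recurrence s(k) = s(k−1)·s(k−2): e.g. OO·KK = OOKK.
So term 8 is OOKKOOOOKKOOKKOOOOKKOOOOKK·OOKKOOOOKKOOKKOO.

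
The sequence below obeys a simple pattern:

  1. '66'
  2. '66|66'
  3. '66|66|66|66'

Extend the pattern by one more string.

Each string is two copies of the previous one joined by '|'.
Doubling 66|66|66|66 with '|' between the halves:

66|66|66|66|66|66|66|66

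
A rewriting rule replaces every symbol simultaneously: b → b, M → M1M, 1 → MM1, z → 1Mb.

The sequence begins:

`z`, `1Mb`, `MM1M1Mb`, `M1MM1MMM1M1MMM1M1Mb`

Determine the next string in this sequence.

M1MMM1M1MM1MMM1M1MM1MM1MMM1M1MMM1M1MM1MM1MMM1M1MMM1M1Mb

Applying the rule to each of the 19 symbols of M1MM1MMM1M1MMM1M1Mb gives the pieces M1M MM1 M1M M1M MM1 M1M M1M M1M MM1 M1M MM1 M1M M1M M1M MM1 M1M MM1 M1M b, which concatenate to the answer.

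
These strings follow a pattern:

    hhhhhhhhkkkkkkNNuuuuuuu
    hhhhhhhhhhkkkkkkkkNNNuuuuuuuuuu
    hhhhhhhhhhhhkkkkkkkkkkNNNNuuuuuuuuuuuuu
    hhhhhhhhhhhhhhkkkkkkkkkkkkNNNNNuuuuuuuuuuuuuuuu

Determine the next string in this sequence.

Reading off run lengths: h runs 8, 10, 12, 14; k runs 6, 8, 10, 12; N runs 2, 3, 4, 5; u runs 7, 10, 13, 16 — each is linear in n, where the shown terms are n = 3, 4, 5, 6.
Setting n = 7 gives 16, 14, 6, 19 characters in each block.

hhhhhhhhhhhhhhhhkkkkkkkkkkkkkkNNNNNNuuuuuuuuuuuuuuuuuuu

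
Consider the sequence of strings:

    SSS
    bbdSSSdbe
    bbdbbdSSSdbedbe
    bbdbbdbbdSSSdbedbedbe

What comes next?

Every step adds bbd to the front and dbe to the end of the previous string.
Applying this once more to bbdbbdbbdSSSdbedbedbe:

bbdbbdbbdbbdSSSdbedbedbedbe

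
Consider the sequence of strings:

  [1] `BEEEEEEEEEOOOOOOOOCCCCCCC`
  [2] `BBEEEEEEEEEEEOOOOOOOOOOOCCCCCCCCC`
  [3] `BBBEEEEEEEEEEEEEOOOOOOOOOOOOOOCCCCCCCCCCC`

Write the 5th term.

BBBBBEEEEEEEEEEEEEEEEEOOOOOOOOOOOOOOOOOOOOCCCCCCCCCCCCCCC

Reading off run lengths: B runs 1, 2, 3; E runs 9, 11, 13; O runs 8, 11, 14; C runs 7, 9, 11 — each is linear in n, where the shown terms are n = 3, 4, 5.
For term 5, n = 7, so the run lengths are 5, 17, 20, 15.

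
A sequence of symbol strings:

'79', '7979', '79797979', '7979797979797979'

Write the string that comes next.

Every step duplicates the string.
So the next term is two copies of 7979797979797979.

79797979797979797979797979797979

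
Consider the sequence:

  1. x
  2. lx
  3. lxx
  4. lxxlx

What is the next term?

lxxlxlxx

From term 3 onward, concatenate the last term with the second-to-last: lx·x = lxx, lxx·lx = lxxlx, …
Continuing: lxxlx · lxx gives term 5.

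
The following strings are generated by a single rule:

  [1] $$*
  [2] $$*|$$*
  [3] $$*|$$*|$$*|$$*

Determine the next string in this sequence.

s(k+1) = s(k)·|·s(k) — each term doubles the last with '|' between the halves.
Doubling $$*|$$*|$$*|$$* with '|' between the halves:

$$*|$$*|$$*|$$*|$$*|$$*|$$*|$$*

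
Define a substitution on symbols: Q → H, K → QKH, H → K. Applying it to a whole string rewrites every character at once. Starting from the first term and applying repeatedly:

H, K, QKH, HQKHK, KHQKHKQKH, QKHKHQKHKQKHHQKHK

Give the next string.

Replace each of the 17 characters of QKHKHQKHKQKHHQKHK in place — H QKH K QKH K H QKH K QKH H QKH K K H QKH K QKH — and concatenate.

HQKHKQKHKHQKHKQKHHQKHKKHQKHKQKH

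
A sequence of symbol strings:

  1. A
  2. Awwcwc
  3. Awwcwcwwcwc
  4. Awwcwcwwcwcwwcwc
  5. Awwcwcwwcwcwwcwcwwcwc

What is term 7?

The strings grow by a fixed suffix wwcwc each time.
From Awwcwcwwcwcwwcwcwwcwc, 2 further steps: Awwcwcwwcwcwwcwcwwcwc → Awwcwcwwcwcwwcwcwwcwcwwcwc → (answer).

Awwcwcwwcwcwwcwcwwcwcwwcwcwwcwc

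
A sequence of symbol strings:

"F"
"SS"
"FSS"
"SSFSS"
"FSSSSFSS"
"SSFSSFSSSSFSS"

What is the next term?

This is a Fibonacci-style word recurrence s(k) = s(k−2)·s(k−1): e.g. F·SS = FSS.
The next term joins FSSSSFSS and SSFSSFSSSSFSS.

FSSSSFSSSSFSSFSSSSFSS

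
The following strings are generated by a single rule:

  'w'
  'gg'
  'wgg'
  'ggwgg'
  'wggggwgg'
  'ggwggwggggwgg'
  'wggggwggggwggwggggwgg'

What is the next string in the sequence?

Each term (from the third on) is the two preceding terms concatenated in order: term 3 = w·gg = wgg.
Continuing: ggwggwggggwgg · wggggwggggwggwggggwgg gives term 8.

ggwggwggggwggwggggwggggwggwggggwgg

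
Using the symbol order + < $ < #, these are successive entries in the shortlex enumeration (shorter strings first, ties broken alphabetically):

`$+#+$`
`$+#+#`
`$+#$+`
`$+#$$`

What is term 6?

Advancing 2 positions from $+#$$ through $+#$$ → $+#$# reaches term 6.

$+##+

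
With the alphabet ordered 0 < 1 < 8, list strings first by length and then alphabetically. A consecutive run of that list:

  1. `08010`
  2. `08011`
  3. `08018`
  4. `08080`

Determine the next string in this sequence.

08081

The successor of 08080 increments the rightmost position that isn't already 8 and resets every position after it to 0.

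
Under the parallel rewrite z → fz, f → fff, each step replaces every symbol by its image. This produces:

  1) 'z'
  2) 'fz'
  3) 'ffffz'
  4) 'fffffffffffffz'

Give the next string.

ffffffffffffffffffffffffffffffffffffffffz

Replace each of the 14 characters of fffffffffffffz in place — fff fff fff fff fff fff fff fff fff fff fff fff fff fz — and concatenate.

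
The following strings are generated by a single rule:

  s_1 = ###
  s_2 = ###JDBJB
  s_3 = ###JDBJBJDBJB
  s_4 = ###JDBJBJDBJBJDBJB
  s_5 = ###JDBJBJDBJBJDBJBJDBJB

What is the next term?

###JDBJBJDBJBJDBJBJDBJBJDBJB

The strings grow by a fixed suffix JDBJB each time.
One more step from ###JDBJBJDBJBJDBJBJDBJB gives the answer.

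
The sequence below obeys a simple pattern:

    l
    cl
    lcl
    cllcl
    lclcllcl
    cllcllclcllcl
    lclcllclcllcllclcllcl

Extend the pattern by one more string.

cllcllclcllcllclcllclcllcllclcllcl

This is a Fibonacci-style word recurrence s(k) = s(k−2)·s(k−1): e.g. l·cl = lcl.
The next term joins cllcllclcllcl and lclcllclcllcllclcllcl.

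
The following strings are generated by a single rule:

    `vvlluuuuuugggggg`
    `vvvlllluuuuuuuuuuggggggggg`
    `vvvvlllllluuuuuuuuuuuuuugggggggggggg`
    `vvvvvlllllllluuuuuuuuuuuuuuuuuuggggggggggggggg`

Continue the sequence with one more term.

vvvvvvlllllllllluuuuuuuuuuuuuuuuuuuuuugggggggggggggggggg

Reading off run lengths: v runs 2, 3, 4, 5; l runs 2, 4, 6, 8; u runs 6, 10, 14, 18; g runs 6, 9, 12, 15 — each is linear in n (n = 1, 2, …).
At n = 5 the blocks have lengths 6, 10, 22, 18.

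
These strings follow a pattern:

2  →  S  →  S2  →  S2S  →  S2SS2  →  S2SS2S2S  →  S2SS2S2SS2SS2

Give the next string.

S2SS2S2SS2SS2S2SS2S2S

From term 3 onward, concatenate the last term with the second-to-last: S·2 = S2, S2·S = S2S, …
Continuing: S2SS2S2SS2SS2 · S2SS2S2S gives term 8.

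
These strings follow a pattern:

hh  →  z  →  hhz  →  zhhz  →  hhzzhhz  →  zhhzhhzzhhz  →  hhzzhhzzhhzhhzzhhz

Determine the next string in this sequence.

Each term (from the third on) is the two preceding terms concatenated in order: term 3 = hh·z = hhz.
The next term joins zhhzhhzzhhz and hhzzhhzzhhzhhzzhhz.

zhhzhhzzhhzhhzzhhzzhhzhhzzhhz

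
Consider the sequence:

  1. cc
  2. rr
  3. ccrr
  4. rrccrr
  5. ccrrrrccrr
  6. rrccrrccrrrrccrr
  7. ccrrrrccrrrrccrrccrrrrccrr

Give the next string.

rrccrrccrrrrccrrccrrrrccrrrrccrrccrrrrccrr

From term 3 onward, concatenate the second-to-last term with the last: cc·rr = ccrr, rr·ccrr = rrccrr, …
Continuing: rrccrrccrrrrccrr · ccrrrrccrrrrccrrccrrrrccrr gives term 8.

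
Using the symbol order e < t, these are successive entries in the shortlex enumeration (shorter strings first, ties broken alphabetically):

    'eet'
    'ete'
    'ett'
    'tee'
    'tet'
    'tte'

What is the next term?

ttt

Find the rightmost character of tte below t, bump it to the next letter, and reset everything to its right to e.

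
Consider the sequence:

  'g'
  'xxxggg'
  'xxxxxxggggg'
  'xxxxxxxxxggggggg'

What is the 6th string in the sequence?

Every step adds xxx to the front and gg to the end of the previous string.
From xxxxxxxxxggggggg, 2 further steps: xxxxxxxxxggggggg → xxxxxxxxxxxxggggggggg → (answer).

xxxxxxxxxxxxxxxggggggggggg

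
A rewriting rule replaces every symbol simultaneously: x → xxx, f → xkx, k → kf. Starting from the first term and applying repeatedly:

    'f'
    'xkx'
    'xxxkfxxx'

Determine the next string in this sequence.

Expanding xxxkfxxx: x→xxx, x→xxx, x→xxx, k→kf, f→xkx, x→xxx, x→xxx, x→xxx. Concatenated: xxx xxx xxx kf xkx xxx xxx xxx.

xxxxxxxxxkfxkxxxxxxxxxx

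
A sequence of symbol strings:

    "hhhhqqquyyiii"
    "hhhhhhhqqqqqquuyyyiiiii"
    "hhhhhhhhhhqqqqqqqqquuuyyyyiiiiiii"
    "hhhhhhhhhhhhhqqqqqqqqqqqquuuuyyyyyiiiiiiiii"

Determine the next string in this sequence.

Each string has the form h^{3n+1} q^{3n} u^{n} y^{n+1} i^{2n+1} (n = 1, 2, …).
At n = 5 the blocks have lengths 16, 15, 5, 6, 11.

hhhhhhhhhhhhhhhhqqqqqqqqqqqqqqquuuuuyyyyyyiiiiiiiiiii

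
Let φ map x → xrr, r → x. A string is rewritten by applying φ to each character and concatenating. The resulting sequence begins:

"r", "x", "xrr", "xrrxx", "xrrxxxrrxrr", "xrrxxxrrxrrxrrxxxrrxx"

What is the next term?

xrrxxxrrxrrxrrxxxrrxxxrrxxxrrxrrxrrxxxrrxrr

Applying the rule to each of the 21 symbols of xrrxxxrrxrrxrrxxxrrxx gives the pieces xrr x x xrr xrr xrr x x xrr x x xrr x x xrr xrr xrr x x xrr xrr, which concatenate to the answer.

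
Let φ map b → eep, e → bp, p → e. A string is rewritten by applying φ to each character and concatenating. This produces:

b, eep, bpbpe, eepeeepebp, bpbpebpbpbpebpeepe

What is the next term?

eepeeepebpeepeeepeeepebpeepebpbpebp

Replace each of the 18 characters of bpbpebpbpbpebpeepe in place — eep e eep e bp eep e eep e eep e bp eep e bp bp e bp — and concatenate.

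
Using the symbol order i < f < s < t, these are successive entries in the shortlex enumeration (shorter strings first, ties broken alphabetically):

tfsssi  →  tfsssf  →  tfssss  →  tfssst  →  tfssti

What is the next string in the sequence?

tfsstf

Treat tfssti as a base-4 numeral over the given alphabet and add one, carrying through any trailing t's.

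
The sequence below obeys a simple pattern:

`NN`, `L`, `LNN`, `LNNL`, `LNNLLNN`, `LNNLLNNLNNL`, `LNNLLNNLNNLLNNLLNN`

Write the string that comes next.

From term 3 onward, concatenate the last term with the second-to-last: L·NN = LNN, LNN·L = LNNL, …
Continuing: LNNLLNNLNNLLNNLLNN · LNNLLNNLNNL gives term 8.

LNNLLNNLNNLLNNLLNNLNNLLNNLNNL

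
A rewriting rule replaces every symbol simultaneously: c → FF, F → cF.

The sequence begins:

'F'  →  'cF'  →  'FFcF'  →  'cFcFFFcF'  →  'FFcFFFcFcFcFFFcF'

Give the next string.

Rewriting the 16 symbols of FFcFFFcFcFcFFFcF one by one yields cF cF FF cF cF cF FF cF FF cF FF cF cF cF FF cF; concatenated:

cFcFFFcFcFcFFFcFFFcFFFcFcFcFFFcF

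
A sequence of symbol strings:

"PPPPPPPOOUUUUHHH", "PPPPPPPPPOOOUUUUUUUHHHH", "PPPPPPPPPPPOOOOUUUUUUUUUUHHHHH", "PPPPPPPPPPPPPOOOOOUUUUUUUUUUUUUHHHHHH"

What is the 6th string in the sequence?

Reading off run lengths: P runs 7, 9, 11, 13; O runs 2, 3, 4, 5; U runs 4, 7, 10, 13; H runs 3, 4, 5, 6 — each is linear in n, where the shown terms are n = 2, 3, 4, 5.
At n = 7 the blocks have lengths 17, 7, 19, 8.

PPPPPPPPPPPPPPPPPOOOOOOOUUUUUUUUUUUUUUUUUUUHHHHHHHH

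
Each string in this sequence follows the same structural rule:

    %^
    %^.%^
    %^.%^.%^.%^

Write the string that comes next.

Every step duplicates the string with '.' between the halves.
Doubling %^.%^.%^.%^ with '.' between the halves:

%^.%^.%^.%^.%^.%^.%^.%^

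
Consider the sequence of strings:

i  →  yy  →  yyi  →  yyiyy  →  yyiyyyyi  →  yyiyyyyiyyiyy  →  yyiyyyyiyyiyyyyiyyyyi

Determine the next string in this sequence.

yyiyyyyiyyiyyyyiyyyyiyyiyyyyiyyiyy

Each term (from the third on) is the previous term followed by the one before it: term 3 = yy·i = yyi.
So term 8 is yyiyyyyiyyiyyyyiyyyyi·yyiyyyyiyyiyy.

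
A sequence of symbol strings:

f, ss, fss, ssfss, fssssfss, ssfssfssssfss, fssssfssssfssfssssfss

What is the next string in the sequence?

From term 3 onward, concatenate the second-to-last term with the last: f·ss = fss, ss·fss = ssfss, …
The next term joins ssfssfssssfss and fssssfssssfssfssssfss.

ssfssfssssfssfssssfssssfssfssssfss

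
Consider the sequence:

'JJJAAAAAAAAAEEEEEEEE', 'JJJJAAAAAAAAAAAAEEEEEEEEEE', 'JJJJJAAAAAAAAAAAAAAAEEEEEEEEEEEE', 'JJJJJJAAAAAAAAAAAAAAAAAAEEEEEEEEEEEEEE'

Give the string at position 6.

Each string has the form J^{n} A^{3n} E^{2n+2}, where the shown terms are n = 3, 4, 5, 6.
At n = 8 the blocks have lengths 8, 24, 18.

JJJJJJJJAAAAAAAAAAAAAAAAAAAAAAAAEEEEEEEEEEEEEEEEEE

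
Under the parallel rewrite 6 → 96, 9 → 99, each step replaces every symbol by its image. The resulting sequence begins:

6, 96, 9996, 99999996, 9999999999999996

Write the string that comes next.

99999999999999999999999999999996

φ(9999999999999996) expands symbol-by-symbol to 99 99 99 99 99 99 99 99 99 99 99 99 99 99 99 96; joining the 16 pieces gives the next term.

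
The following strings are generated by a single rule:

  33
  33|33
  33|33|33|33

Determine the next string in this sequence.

Every step duplicates the string with '|' between the halves.
Doubling 33|33|33|33 with '|' between the halves:

33|33|33|33|33|33|33|33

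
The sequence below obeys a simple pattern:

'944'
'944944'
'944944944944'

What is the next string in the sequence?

s(k+1) = s(k)·s(k) — each term doubles the last.
So the next term is two copies of 944944944944.

944944944944944944944944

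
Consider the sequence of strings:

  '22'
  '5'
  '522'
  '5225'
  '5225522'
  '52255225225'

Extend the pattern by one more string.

522552252255225522

Each term (from the third on) is the previous term followed by the one before it: term 3 = 5·22 = 522.
Continuing: 52255225225 · 5225522 gives term 7.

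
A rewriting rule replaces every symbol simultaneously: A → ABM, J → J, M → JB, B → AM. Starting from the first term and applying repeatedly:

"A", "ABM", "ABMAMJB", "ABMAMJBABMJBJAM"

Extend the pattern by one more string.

Rewriting the 15 symbols of ABMAMJBABMJBJAM one by one yields ABM AM JB ABM JB J AM ABM AM JB J AM J ABM JB; concatenated:

ABMAMJBABMJBJAMABMAMJBJAMJABMJB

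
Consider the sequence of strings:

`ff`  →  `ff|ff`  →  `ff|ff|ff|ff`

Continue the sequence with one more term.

ff|ff|ff|ff|ff|ff|ff|ff

Every step duplicates the string with '|' between the halves.
So the next term is two copies of ff|ff|ff|ff with '|' between the halves.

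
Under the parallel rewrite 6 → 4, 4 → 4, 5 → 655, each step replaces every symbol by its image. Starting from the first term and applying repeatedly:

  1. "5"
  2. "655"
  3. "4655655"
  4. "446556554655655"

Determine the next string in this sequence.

Rewriting the 15 symbols of 446556554655655 one by one yields 4 4 4 655 655 4 655 655 4 4 655 655 4 655 655; concatenated:

4446556554655655446556554655655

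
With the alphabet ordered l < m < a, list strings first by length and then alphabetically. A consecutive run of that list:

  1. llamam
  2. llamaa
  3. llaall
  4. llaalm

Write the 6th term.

llaaml

Advancing 2 positions from llaalm through llaalm → llaala reaches term 6.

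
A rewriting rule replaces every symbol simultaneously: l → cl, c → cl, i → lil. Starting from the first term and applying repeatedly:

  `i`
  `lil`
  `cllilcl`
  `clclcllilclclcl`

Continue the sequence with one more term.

Applying the rule to each of the 15 symbols of clclcllilclclcl gives the pieces cl cl cl cl cl cl cl lil cl cl cl cl cl cl cl, which concatenate to the answer.

clclclclclclcllilclclclclclclcl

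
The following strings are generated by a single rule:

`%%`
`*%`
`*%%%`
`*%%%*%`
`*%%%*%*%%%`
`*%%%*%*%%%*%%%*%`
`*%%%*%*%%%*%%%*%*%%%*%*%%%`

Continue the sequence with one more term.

Each term (from the third on) is the previous term followed by the one before it: term 3 = *%·%% = *%%%.
Continuing: *%%%*%*%%%*%%%*%*%%%*%*%%% · *%%%*%*%%%*%%%*% gives term 8.

*%%%*%*%%%*%%%*%*%%%*%*%%%*%%%*%*%%%*%%%*%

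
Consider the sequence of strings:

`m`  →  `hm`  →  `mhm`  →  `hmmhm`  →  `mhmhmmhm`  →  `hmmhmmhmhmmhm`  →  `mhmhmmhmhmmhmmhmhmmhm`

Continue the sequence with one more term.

From term 3 onward, concatenate the second-to-last term with the last: m·hm = mhm, hm·mhm = hmmhm, …
Continuing: hmmhmmhmhmmhm · mhmhmmhmhmmhmmhmhmmhm gives term 8.

hmmhmmhmhmmhmmhmhmmhmhmmhmmhmhmmhm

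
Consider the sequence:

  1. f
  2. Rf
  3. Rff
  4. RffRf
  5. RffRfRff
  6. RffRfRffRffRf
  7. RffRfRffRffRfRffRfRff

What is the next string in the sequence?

RffRfRffRffRfRffRfRffRffRfRffRffRf

This is a Fibonacci-style word recurrence s(k) = s(k−1)·s(k−2): e.g. Rf·f = Rff.
So term 8 is RffRfRffRffRfRffRfRff·RffRfRffRffRf.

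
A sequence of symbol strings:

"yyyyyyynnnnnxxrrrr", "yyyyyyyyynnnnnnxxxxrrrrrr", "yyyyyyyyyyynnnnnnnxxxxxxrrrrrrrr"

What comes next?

yyyyyyyyyyyyynnnnnnnnxxxxxxxxrrrrrrrrrr

Term n consists of 2n+3 y's, followed by n+3 n's, followed by 2n-2 x's, followed by 2n r's, where the shown terms are n = 2, 3, 4.
Setting n = 5 gives 13, 8, 8, 10 characters in each block.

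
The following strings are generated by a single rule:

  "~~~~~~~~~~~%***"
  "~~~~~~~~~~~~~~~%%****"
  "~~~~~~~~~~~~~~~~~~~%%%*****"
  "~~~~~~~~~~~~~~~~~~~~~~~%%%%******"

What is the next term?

The n-th term is 4n+3 ~'s then n-1 %'s then n+1 *'s, where the shown terms are n = 2, 3, 4, 5.
Setting n = 6 gives 27, 5, 7 characters in each block.

~~~~~~~~~~~~~~~~~~~~~~~~~~~%%%%%*******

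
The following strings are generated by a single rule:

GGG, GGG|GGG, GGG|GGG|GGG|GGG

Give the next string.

GGG|GGG|GGG|GGG|GGG|GGG|GGG|GGG

Each string is two copies of the previous one joined by '|'.
So the next term is two copies of GGG|GGG|GGG|GGG with '|' between the halves.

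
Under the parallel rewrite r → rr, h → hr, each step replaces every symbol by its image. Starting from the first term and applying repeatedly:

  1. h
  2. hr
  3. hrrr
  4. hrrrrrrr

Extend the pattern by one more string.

hrrrrrrrrrrrrrrr

Apply φ to hrrrrrrr symbol by symbol: h→hr, r→rr, r→rr, r→rr, r→rr, r→rr, r→rr, r→rr; joined: hr rr rr rr rr rr rr rr.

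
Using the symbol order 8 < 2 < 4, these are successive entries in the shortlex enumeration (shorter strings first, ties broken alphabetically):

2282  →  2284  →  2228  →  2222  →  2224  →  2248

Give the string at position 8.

2244

Advancing 2 positions from 2248 through 2248 → 2242 reaches term 8.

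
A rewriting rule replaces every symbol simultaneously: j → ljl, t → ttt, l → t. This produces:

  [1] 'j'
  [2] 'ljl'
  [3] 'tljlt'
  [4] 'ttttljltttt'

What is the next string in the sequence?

tttttttttttttljlttttttttttttt

Expanding ttttljltttt: t→ttt, t→ttt, t→ttt, t→ttt, l→t, j→ljl, l→t, t→ttt, t→ttt, t→ttt, t→ttt. Concatenated: ttt ttt ttt ttt t ljl t ttt ttt ttt ttt.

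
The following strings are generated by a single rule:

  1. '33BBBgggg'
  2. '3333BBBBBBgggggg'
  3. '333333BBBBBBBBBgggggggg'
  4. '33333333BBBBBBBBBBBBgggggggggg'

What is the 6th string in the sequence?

333333333333BBBBBBBBBBBBBBBBBBgggggggggggggg

Each string has the form 3^{2n} B^{3n} g^{2n+2} (n = 1, 2, …).
At n = 6 the blocks have lengths 12, 18, 14.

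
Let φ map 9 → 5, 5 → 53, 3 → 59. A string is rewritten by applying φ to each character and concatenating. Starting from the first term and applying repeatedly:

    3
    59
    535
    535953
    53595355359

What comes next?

53595355359535359535

Expanding 53595355359: 5→53, 3→59, 5→53, 9→5, 5→53, 3→59, 5→53, 5→53, 3→59, 5→53, 9→5. Concatenated: 53 59 53 5 53 59 53 53 59 53 5.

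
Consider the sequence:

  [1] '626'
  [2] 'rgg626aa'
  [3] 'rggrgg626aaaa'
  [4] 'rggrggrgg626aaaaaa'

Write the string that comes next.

s(k+1) = rgg·s(k)·aa, so each term gains rgg as a prefix and aa as a suffix.
One more step from rggrggrgg626aaaaaa gives the answer.

rggrggrggrgg626aaaaaaaa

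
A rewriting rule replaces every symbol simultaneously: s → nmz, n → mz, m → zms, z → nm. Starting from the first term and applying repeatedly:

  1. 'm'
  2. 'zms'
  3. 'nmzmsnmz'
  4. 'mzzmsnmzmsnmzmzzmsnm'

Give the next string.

Rewriting the 20 symbols of mzzmsnmzmsnmzmzzmsnm one by one yields zms nm nm zms nmz mz zms nm zms nmz mz zms nm zms nm nm zms nmz mz zms; concatenated:

zmsnmnmzmsnmzmzzmsnmzmsnmzmzzmsnmzmsnmnmzmsnmzmzzms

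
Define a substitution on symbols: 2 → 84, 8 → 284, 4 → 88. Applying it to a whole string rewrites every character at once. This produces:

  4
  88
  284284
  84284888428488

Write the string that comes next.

284888428488284284284888428488284284

Replace each of the 14 characters of 84284888428488 in place — 284 88 84 284 88 284 284 284 88 84 284 88 284 284 — and concatenate.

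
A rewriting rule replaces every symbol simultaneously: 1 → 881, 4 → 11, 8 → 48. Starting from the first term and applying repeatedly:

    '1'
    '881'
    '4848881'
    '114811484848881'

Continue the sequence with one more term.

88188111488818811148114811484848881

Replace each of the 15 characters of 114811484848881 in place — 881 881 11 48 881 881 11 48 11 48 11 48 48 48 881 — and concatenate.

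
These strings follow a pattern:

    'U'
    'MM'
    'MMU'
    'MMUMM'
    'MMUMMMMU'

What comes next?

MMUMMMMUMMUMM

Each term (from the third on) is the previous term followed by the one before it: term 3 = MM·U = MMU.
So term 6 is MMUMMMMU·MMUMM.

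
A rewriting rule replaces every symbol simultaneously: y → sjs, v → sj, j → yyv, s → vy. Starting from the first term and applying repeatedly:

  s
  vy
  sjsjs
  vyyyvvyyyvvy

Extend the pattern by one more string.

sjsjssjssjssjsjsjssjssjssjsjsjs

Apply φ to vyyyvvyyyvvy symbol by symbol: v→sj, y→sjs, y→sjs, y→sjs, v→sj, v→sj, y→sjs, y→sjs, y→sjs, v→sj, v→sj, y→sjs; joined: sj sjs sjs sjs sj sj sjs sjs sjs sj sj sjs.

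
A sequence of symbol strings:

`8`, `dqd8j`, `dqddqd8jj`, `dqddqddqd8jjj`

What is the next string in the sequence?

dqddqddqddqd8jjjj

s(k+1) = dqd·s(k)·j, so each term gains dqd as a prefix and j as a suffix.
One more step from dqddqddqd8jjj gives the answer.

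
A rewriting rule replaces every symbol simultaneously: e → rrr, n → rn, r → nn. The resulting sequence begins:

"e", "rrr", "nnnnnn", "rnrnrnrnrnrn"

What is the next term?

nnrnnnrnnnrnnnrnnnrnnnrn

Apply φ to rnrnrnrnrnrn symbol by symbol: r→nn, n→rn, r→nn, n→rn, r→nn, n→rn, r→nn, n→rn, r→nn, n→rn, r→nn, n→rn; joined: nn rn nn rn nn rn nn rn nn rn nn rn.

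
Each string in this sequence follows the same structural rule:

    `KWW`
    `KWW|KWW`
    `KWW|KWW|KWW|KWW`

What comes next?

s(k+1) = s(k)·|·s(k) — each term doubles the last with '|' between the halves.
Doubling KWW|KWW|KWW|KWW with '|' between the halves:

KWW|KWW|KWW|KWW|KWW|KWW|KWW|KWW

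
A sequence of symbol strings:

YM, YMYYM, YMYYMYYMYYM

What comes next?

Every step duplicates the string with 'Y' between the halves.
Doubling YMYYMYYMYYM with 'Y' between the halves:

YMYYMYYMYYMYYMYYMYYMYYM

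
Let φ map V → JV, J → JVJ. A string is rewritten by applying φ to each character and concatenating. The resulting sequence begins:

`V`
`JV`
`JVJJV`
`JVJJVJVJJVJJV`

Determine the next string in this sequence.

φ(JVJJVJVJJVJJV) expands symbol-by-symbol to JVJ JV JVJ JVJ JV JVJ JV JVJ JVJ JV JVJ JVJ JV; joining the 13 pieces gives the next term.

JVJJVJVJJVJJVJVJJVJVJJVJJVJVJJVJJV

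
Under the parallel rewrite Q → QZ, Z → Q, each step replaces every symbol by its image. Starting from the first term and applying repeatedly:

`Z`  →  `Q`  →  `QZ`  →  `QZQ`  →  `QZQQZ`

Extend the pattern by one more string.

QZQQZQZQ

Apply φ to QZQQZ symbol by symbol: Q→QZ, Z→Q, Q→QZ, Q→QZ, Z→Q; joined: QZ Q QZ QZ Q.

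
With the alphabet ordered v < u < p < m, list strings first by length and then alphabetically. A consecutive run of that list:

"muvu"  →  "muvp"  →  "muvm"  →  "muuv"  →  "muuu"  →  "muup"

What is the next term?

muum

Treat muup as a base-4 numeral over the given alphabet and add one, carrying through any trailing m's.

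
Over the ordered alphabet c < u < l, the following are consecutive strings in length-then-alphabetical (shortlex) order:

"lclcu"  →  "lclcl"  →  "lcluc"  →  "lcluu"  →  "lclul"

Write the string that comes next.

lcllc

Treat lclul as a base-3 numeral over the given alphabet and add one, carrying through any trailing l's.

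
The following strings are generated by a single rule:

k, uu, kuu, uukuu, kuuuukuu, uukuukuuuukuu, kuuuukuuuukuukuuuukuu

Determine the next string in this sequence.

uukuukuuuukuukuuuukuuuukuukuuuukuu

Each term (from the third on) is the two preceding terms concatenated in order: term 3 = k·uu = kuu.
Continuing: uukuukuuuukuu · kuuuukuuuukuukuuuukuu gives term 8.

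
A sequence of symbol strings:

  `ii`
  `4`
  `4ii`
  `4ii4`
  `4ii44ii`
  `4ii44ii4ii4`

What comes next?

4ii44ii4ii44ii44ii

From term 3 onward, concatenate the last term with the second-to-last: 4·ii = 4ii, 4ii·4 = 4ii4, …
So term 7 is 4ii44ii4ii4·4ii44ii.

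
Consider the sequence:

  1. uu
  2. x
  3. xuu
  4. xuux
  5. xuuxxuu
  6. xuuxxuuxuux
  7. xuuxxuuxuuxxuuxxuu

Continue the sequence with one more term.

Each term (from the third on) is the previous term followed by the one before it: term 3 = x·uu = xuu.
Continuing: xuuxxuuxuuxxuuxxuu · xuuxxuuxuux gives term 8.

xuuxxuuxuuxxuuxxuuxuuxxuuxuux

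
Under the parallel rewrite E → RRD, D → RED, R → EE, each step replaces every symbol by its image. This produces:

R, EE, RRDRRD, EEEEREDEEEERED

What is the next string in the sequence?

Replace each of the 14 characters of EEEEREDEEEERED in place — RRD RRD RRD RRD EE RRD RED RRD RRD RRD RRD EE RRD RED — and concatenate.

RRDRRDRRDRRDEERRDREDRRDRRDRRDRRDEERRDRED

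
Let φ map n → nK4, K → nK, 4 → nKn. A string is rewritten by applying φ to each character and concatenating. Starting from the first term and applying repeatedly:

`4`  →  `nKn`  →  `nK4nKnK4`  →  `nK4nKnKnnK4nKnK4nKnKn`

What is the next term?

φ(nK4nKnKnnK4nKnK4nKnKn) expands symbol-by-symbol to nK4 nK nKn nK4 nK nK4 nK nK4 nK4 nK nKn nK4 nK nK4 nK nKn nK4 nK nK4 nK nK4; joining the 21 pieces gives the next term.

nK4nKnKnnK4nKnK4nKnK4nK4nKnKnnK4nKnK4nKnKnnK4nKnK4nKnK4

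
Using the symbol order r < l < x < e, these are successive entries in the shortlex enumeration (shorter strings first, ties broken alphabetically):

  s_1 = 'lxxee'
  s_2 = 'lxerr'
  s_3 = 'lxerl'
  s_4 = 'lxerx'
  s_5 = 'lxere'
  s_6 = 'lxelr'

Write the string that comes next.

lxell

Find the rightmost character of lxelr below e, bump it to the next letter, and reset everything to its right to r.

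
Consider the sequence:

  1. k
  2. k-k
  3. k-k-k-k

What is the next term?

Every step duplicates the string with '-' between the halves.
Doubling k-k-k-k with '-' between the halves:

k-k-k-k-k-k-k-k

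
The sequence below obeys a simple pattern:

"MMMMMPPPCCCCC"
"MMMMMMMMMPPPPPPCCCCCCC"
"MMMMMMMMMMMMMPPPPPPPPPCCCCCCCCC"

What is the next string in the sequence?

MMMMMMMMMMMMMMMMMPPPPPPPPPPPPCCCCCCCCCCC

The n-th term is 4n+1 M's then 3n P's then 2n+3 C's (n = 1, 2, …).
At n = 4 the blocks have lengths 17, 12, 11.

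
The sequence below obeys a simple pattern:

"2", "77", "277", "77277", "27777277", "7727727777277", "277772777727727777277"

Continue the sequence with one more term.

Each term (from the third on) is the two preceding terms concatenated in order: term 3 = 2·77 = 277.
The next term joins 7727727777277 and 277772777727727777277.

7727727777277277772777727727777277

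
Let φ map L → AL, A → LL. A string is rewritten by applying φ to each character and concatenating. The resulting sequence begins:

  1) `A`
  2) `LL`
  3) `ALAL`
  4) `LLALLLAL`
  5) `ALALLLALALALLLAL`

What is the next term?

LLALLLALALALLLALLLALLLALALALLLAL

φ(ALALLLALALALLLAL) expands symbol-by-symbol to LL AL LL AL AL AL LL AL LL AL LL AL AL AL LL AL; joining the 16 pieces gives the next term.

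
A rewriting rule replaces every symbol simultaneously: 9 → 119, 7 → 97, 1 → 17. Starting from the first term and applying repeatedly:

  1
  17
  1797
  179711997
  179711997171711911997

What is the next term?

φ(179711997171711911997) expands symbol-by-symbol to 17 97 119 97 17 17 119 119 97 17 97 17 97 17 17 119 17 17 119 119 97; joining the 21 pieces gives the next term.

179711997171711911997179717971717119171711911997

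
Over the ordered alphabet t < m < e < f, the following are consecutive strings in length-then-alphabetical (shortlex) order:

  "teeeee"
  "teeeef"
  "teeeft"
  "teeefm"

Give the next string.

Find the rightmost character of teeefm below f, bump it to the next letter, and reset everything to its right to t.

teeefe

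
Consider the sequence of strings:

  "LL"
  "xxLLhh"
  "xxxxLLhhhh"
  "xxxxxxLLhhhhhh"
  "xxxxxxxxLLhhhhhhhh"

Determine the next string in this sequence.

xxxxxxxxxxLLhhhhhhhhhh

Each term wraps the previous one in xx on the left and hh on the right.
So the next term is xx·xxxxxxxxLLhhhhhhhh·hh.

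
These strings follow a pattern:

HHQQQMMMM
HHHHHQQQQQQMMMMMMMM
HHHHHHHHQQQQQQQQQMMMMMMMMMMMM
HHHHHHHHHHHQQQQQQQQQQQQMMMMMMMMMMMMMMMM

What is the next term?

HHHHHHHHHHHHHHQQQQQQQQQQQQQQQMMMMMMMMMMMMMMMMMMMM

Term n consists of 3n-1 H's, followed by 3n Q's, followed by 4n M's (n = 1, 2, …).
For the next term, n = 5, so the run lengths are 14, 15, 20.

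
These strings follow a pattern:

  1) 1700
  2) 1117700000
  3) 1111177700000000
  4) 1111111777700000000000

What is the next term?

1111111117777700000000000000

Reading off run lengths: 1 runs 1, 3, 5, 7; 7 runs 1, 2, 3, 4; 0 runs 2, 5, 8, 11 — each is linear in n (n = 1, 2, …).
For the next term, n = 5, so the run lengths are 9, 5, 14.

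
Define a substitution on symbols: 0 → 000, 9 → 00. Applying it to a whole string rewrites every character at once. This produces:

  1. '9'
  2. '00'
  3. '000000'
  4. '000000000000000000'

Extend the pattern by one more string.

Applying the rule to each of the 18 symbols of 000000000000000000 gives the pieces 000 000 000 000 000 000 000 000 000 000 000 000 000 000 000 000 000 000, which concatenate to the answer.

000000000000000000000000000000000000000000000000000000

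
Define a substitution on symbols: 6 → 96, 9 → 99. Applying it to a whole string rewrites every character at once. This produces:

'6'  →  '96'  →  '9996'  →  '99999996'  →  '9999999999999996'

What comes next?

99999999999999999999999999999996

Applying the rule to each of the 16 symbols of 9999999999999996 gives the pieces 99 99 99 99 99 99 99 99 99 99 99 99 99 99 99 96, which concatenate to the answer.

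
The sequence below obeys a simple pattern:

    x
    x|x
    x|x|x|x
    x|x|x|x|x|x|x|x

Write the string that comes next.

Each string is two copies of the previous one joined by '|'.
Doubling x|x|x|x|x|x|x|x with '|' between the halves:

x|x|x|x|x|x|x|x|x|x|x|x|x|x|x|x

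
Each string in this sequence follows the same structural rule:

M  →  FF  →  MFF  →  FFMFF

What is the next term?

MFFFFMFF

This is a Fibonacci-style word recurrence s(k) = s(k−2)·s(k−1): e.g. M·FF = MFF.
The next term joins MFF and FFMFF.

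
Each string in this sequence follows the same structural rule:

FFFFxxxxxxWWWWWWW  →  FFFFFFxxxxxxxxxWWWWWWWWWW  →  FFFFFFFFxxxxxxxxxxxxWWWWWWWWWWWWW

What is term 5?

The n-th term is 2n F's then 3n x's then 3n+1 W's, where the shown terms are n = 2, 3, 4.
For term 5, n = 6, so the run lengths are 12, 18, 19.

FFFFFFFFFFFFxxxxxxxxxxxxxxxxxxWWWWWWWWWWWWWWWWWWW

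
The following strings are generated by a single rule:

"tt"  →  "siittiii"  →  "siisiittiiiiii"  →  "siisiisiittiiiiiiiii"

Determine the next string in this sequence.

siisiisiisiittiiiiiiiiiiii

Every step adds sii to the front and iii to the end of the previous string.
So the next term is sii·siisiisiittiiiiiiiii·iii.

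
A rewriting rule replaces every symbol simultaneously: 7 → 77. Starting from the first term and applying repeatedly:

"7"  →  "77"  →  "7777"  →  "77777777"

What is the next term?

7777777777777777

Apply φ to 77777777 symbol by symbol: 7→77, 7→77, 7→77, 7→77, 7→77, 7→77, 7→77, 7→77; joined: 77 77 77 77 77 77 77 77.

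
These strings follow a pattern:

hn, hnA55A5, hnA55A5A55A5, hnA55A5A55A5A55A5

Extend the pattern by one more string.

Each term is the previous one with A55A5 appended.
One more step from hnA55A5A55A5A55A5 gives the answer.

hnA55A5A55A5A55A5A55A5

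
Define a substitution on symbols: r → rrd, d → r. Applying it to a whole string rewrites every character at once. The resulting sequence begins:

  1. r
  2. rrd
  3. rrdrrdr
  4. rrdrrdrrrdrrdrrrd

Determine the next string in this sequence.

Rewriting the 17 symbols of rrdrrdrrrdrrdrrrd one by one yields rrd rrd r rrd rrd r rrd rrd rrd r rrd rrd r rrd rrd rrd r; concatenated:

rrdrrdrrrdrrdrrrdrrdrrdrrrdrrdrrrdrrdrrdr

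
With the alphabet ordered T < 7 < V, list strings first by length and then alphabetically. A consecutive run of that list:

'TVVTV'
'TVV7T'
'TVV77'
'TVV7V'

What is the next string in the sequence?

TVVVT

Find the rightmost character of TVV7V below V, bump it to the next letter, and reset everything to its right to T.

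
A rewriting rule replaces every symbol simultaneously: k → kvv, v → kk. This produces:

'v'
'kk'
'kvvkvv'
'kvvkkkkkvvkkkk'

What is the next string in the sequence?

kvvkkkkkvvkvvkvvkvvkvvkkkkkvvkvvkvvkvv

Replace each of the 14 characters of kvvkkkkkvvkkkk in place — kvv kk kk kvv kvv kvv kvv kvv kk kk kvv kvv kvv kvv — and concatenate.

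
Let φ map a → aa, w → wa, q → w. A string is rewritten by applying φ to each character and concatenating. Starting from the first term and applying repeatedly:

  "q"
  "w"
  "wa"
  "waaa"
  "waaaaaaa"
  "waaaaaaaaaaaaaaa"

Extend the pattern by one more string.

φ(waaaaaaaaaaaaaaa) expands symbol-by-symbol to wa aa aa aa aa aa aa aa aa aa aa aa aa aa aa aa; joining the 16 pieces gives the next term.

waaaaaaaaaaaaaaaaaaaaaaaaaaaaaaa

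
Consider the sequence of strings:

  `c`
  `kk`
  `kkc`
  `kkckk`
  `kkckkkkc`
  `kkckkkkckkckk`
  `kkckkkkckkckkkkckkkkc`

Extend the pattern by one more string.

kkckkkkckkckkkkckkkkckkckkkkckkckk

From term 3 onward, concatenate the last term with the second-to-last: kk·c = kkc, kkc·kk = kkckk, …
Continuing: kkckkkkckkckkkkckkkkc · kkckkkkckkckk gives term 8.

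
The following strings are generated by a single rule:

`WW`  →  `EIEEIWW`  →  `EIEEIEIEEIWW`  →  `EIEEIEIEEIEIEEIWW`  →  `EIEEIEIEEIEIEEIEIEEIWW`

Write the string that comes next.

The strings grow by a fixed prefix EIEEI each time.
So the next term is EIEEI·EIEEIEIEEIEIEEIEIEEIWW.

EIEEIEIEEIEIEEIEIEEIEIEEIWW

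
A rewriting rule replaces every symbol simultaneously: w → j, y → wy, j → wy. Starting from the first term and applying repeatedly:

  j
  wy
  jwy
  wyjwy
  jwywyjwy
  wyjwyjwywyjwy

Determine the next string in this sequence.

jwywyjwywyjwyjwywyjwy

Applying the rule to each of the 13 symbols of wyjwyjwywyjwy gives the pieces j wy wy j wy wy j wy j wy wy j wy, which concatenate to the answer.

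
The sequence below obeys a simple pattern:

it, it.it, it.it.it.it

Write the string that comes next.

s(k+1) = s(k)·.·s(k) — each term doubles the last with '.' between the halves.
So the next term is two copies of it.it.it.it with '.' between the halves.

it.it.it.it.it.it.it.it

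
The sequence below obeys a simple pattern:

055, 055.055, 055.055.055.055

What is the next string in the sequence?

Each string is two copies of the previous one joined by '.'.
Doubling 055.055.055.055 with '.' between the halves:

055.055.055.055.055.055.055.055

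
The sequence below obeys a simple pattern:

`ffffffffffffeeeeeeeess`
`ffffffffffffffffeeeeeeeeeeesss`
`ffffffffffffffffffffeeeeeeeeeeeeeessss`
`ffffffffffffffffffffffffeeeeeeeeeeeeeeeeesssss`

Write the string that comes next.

ffffffffffffffffffffffffffffeeeeeeeeeeeeeeeeeeeessssss

Reading off run lengths: f runs 12, 16, 20, 24; e runs 8, 11, 14, 17; s runs 2, 3, 4, 5 — each is linear in n, where the shown terms are n = 3, 4, 5, 6.
For the next term, n = 7, so the run lengths are 28, 20, 6.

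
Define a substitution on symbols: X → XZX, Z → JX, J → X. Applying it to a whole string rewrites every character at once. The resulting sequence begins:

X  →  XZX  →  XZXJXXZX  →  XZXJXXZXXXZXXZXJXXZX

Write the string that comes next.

XZXJXXZXXXZXXZXJXXZXXZXXZXJXXZXXZXJXXZXXXZXXZXJXXZX

Replace each of the 20 characters of XZXJXXZXXXZXXZXJXXZX in place — XZX JX XZX X XZX XZX JX XZX XZX XZX JX XZX XZX JX XZX X XZX XZX JX XZX — and concatenate.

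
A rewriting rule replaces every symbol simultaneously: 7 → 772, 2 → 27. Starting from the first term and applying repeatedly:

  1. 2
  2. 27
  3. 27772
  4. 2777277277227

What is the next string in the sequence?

Replace each of the 13 characters of 2777277277227 in place — 27 772 772 772 27 772 772 27 772 772 27 27 772 — and concatenate.

2777277277227772772277727722727772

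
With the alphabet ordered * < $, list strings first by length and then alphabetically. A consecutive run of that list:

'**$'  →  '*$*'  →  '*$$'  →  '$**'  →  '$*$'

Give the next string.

$$*

Treat $*$ as a base-2 numeral over the given alphabet and add one, carrying through any trailing $'s.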